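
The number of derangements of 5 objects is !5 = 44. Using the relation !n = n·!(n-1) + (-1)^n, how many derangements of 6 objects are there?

!6 = 6·44 + 1 = 265.

265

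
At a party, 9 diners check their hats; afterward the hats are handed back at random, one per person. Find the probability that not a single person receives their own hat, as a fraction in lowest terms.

Favorable outcomes: !9 = 133496.
Total outcomes: 9! = 362880.
Probability = 133496/362880 = 16687/45360.

16687/45360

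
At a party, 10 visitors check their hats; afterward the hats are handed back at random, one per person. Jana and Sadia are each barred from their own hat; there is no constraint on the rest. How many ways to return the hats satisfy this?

Let A_j be the event that the j-th constrained one is fixed. By inclusion-exclusion over the 2 events:
Σ_{j=0}^{2} (-1)^j C(2,j)(10-j)!
= C(2,0)·10! - C(2,1)·9! + C(2,2)·8!
= 3628800 - 725760 + 40320
= 2943360

2943360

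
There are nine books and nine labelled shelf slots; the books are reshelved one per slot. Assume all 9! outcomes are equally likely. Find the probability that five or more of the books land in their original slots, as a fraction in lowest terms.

1339/362880

Favorable outcomes: Σ_{i≥5} C(9,i)·!(9-i) = 126·9 + 84·2 + 36·1 + 9·0 + 1·1 = 1339.
Total outcomes: 9! = 362880.
Probability = 1339/362880 = 1339/362880.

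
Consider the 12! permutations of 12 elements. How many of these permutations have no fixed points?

Recurrence: !12 = 12·!11 + (-1)^12.
!12 = 12·14684570 + 1 = 176214841

176214841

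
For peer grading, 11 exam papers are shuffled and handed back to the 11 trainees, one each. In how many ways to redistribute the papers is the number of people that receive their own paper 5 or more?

146114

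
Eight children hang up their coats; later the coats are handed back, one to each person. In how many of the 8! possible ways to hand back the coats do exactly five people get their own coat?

112

Choose which 5 of the 8 are fixed: C(8,5) = 56.
The other 3 form a derangement: !3 = 2.
Total: 56 × 2 = 112.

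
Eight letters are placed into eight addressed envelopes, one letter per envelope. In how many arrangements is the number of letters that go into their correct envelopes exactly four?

Choose which 4 of the 8 are fixed: C(8,4) = 70.
The other 4 form a derangement: !4 = 9.
Total: 70 × 9 = 630.

630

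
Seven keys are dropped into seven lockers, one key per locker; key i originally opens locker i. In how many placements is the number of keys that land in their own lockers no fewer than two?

1331

Sum C(7,i)·!(7-i) for i = 2..7:
  i=2: C(7,2)·!5 = 21·44 = 924
  i=3: C(7,3)·!4 = 35·9 = 315
  i=4: C(7,4)·!3 = 35·2 = 70
  i=5: C(7,5)·!2 = 21·1 = 21
  i=6: C(7,6)·!1 = 7·0 = 0
  i=7: C(7,7)·!0 = 1·1 = 1
Total = 1331.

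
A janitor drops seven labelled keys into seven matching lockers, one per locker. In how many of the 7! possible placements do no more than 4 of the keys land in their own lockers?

Sum C(7,i)·!(7-i) for i = 0..4:
  i=0: C(7,0)·!7 = 1·1854 = 1854
  i=1: C(7,1)·!6 = 7·265 = 1855
  i=2: C(7,2)·!5 = 21·44 = 924
  i=3: C(7,3)·!4 = 35·9 = 315
  i=4: C(7,4)·!3 = 35·2 = 70
Total = 5018.

5018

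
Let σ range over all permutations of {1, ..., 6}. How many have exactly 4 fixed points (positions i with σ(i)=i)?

Pick the 4 fixed positions: C(6,4) = 15 ways.
The remaining 2 must be deranged: !2 = 1.
Total: 15 × 1 = 15.

15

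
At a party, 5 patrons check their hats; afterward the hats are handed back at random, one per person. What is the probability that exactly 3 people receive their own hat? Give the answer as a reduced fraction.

1/12

Favorable outcomes: C(5,3)·!2 = 10·1 = 10.
Total outcomes: 5! = 120.
Probability = 10/120 = 1/12.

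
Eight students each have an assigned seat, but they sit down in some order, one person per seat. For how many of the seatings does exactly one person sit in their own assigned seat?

14832

Pick the single fixed position: C(8,1) = 8 ways.
The remaining 7 must be deranged: !7 = 1854.
Total: 8 × 1854 = 14832.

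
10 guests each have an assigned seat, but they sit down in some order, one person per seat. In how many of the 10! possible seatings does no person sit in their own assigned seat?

!10 = 10! · Σ_{k=0}^{10} (-1)^k/k!
= 10! - 10!/1! + 10!/2! - 10!/3! + 10!/4! - 10!/5! + 10!/6! - 10!/7! + 10!/8! - 10!/9! + 10!/10!
= 3628800 - 3628800 + 1814400 - 604800 + 151200 - 30240 + 5040 - 720 + 90 - 10 + 1
= 1334961

1334961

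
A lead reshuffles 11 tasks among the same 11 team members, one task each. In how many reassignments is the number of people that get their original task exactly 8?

330

Pick the 8 fixed positions: C(11,8) = 165 ways.
The remaining 3 must be deranged: !3 = 2.
Total: 165 × 2 = 330.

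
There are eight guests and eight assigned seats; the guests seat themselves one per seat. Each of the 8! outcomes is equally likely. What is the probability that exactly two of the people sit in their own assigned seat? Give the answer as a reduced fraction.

Favorable outcomes: C(8,2)·!6 = 28·265 = 7420.
Total outcomes: 8! = 40320.
Probability = 7420/40320 = 53/288.

53/288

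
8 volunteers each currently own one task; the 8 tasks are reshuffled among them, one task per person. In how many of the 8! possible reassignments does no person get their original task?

14833

Use !n = n·!(n-1) + (-1)^n.
!8 = 8·1854 + 1 = 14833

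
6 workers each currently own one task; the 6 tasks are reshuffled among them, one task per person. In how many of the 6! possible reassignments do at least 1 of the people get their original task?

455

Sum C(6,i)·!(6-i) for i = 1..6:
  i=1: C(6,1)·!5 = 6·44 = 264
  i=2: C(6,2)·!4 = 15·9 = 135
  i=3: C(6,3)·!3 = 20·2 = 40
  i=4: C(6,4)·!2 = 15·1 = 15
  i=5: C(6,5)·!1 = 6·0 = 0
  i=6: C(6,6)·!0 = 1·1 = 1
Total = 455.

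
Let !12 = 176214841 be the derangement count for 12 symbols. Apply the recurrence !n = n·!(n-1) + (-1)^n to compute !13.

2290792932

!13 = 13·176214841 - 1 = 2290792932.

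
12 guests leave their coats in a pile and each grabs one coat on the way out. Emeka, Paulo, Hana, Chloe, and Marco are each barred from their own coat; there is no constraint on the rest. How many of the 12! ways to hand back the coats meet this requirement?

312273360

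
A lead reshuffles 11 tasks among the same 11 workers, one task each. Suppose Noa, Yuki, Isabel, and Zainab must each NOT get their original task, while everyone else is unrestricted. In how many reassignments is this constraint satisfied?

27422640

Let A_j be the event that the j-th constrained one is fixed. By inclusion-exclusion over the 4 events:
Σ_{j=0}^{4} (-1)^j C(4,j)(11-j)!
= C(4,0)·11! - C(4,1)·10! + C(4,2)·9! - C(4,3)·8! + C(4,4)·7!
= 39916800 - 14515200 + 2177280 - 161280 + 5040
= 27422640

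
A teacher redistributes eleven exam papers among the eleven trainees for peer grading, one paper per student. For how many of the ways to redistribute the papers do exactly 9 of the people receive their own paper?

Pick the 9 fixed positions: C(11,9) = 55 ways.
The remaining 2 must be deranged: !2 = 1.
Total: 55 × 1 = 55.

55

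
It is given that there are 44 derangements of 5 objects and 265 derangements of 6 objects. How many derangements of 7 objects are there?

1854

D_7 = (7-1)·(D_6 + D_5) = 6·(265 + 44) = 6·309 = 1854.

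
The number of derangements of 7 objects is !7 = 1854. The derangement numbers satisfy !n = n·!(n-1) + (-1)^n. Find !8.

!8 = 8·1854 + 1 = 14833.

14833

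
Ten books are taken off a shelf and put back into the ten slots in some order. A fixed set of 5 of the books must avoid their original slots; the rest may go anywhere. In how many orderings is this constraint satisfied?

2170680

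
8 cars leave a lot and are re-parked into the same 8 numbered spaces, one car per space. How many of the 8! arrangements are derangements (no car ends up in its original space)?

By inclusion-exclusion, !8 = Σ (-1)^k · 8!/k! for k=0..8
= 8! - 8!/1! + 8!/2! - 8!/3! + 8!/4! - 8!/5! + 8!/6! - 8!/7! + 8!/8!
= 40320 - 40320 + 20160 - 6720 + 1680 - 336 + 56 - 8 + 1
= 14833

14833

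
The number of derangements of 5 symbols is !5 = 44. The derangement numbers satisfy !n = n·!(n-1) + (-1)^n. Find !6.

!6 = 6·44 + 1 = 265.

265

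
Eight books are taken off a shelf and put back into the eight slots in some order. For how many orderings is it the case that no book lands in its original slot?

14833

The number of derangements of 8 is !8 = Σ_{k=0}^{8} (-1)^k·8!/k!
= 8! - 8!/1! + 8!/2! - 8!/3! + 8!/4! - 8!/5! + 8!/6! - 8!/7! + 8!/8!
= 40320 - 40320 + 20160 - 6720 + 1680 - 336 + 56 - 8 + 1
= 14833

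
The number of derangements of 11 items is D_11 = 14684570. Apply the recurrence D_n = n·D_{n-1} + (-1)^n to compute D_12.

D_12 = 12·14684570 + 1 = 176214841.

176214841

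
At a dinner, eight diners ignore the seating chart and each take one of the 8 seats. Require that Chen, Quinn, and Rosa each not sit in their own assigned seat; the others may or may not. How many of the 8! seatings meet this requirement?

Let A_j be the event that the j-th constrained one is fixed. By inclusion-exclusion over the 3 events:
Σ_{j=0}^{3} (-1)^j C(3,j)(8-j)!
= C(3,0)·8! - C(3,1)·7! + C(3,2)·6! - C(3,3)·5!
= 40320 - 15120 + 2160 - 120
= 27240

27240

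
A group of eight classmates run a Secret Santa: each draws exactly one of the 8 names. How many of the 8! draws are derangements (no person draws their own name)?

The number of derangements of 8 is !8 = Σ_{k=0}^{8} (-1)^k·8!/k!
= 8! - 8!/1! + 8!/2! - 8!/3! + 8!/4! - 8!/5! + 8!/6! - 8!/7! + 8!/8!
= 40320 - 40320 + 20160 - 6720 + 1680 - 336 + 56 - 8 + 1
= 14833

14833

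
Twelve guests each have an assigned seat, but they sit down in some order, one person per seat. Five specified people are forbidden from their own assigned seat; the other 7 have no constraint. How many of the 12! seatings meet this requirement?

312273360

Let A_j be the event that the j-th constrained one is fixed. By inclusion-exclusion over the 5 events:
Σ_{j=0}^{5} (-1)^j C(5,j)(12-j)!
= C(5,0)·12! - C(5,1)·11! + C(5,2)·10! - C(5,3)·9! + C(5,4)·8! - C(5,5)·7!
= 479001600 - 199584000 + 36288000 - 3628800 + 201600 - 5040
= 312273360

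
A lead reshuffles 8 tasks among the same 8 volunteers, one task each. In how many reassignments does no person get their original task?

14833

By inclusion-exclusion, !8 = Σ (-1)^k · 8!/k! for k=0..8
= 8! - 8!/1! + 8!/2! - 8!/3! + 8!/4! - 8!/5! + 8!/6! - 8!/7! + 8!/8!
= 40320 - 40320 + 20160 - 6720 + 1680 - 336 + 56 - 8 + 1
= 14833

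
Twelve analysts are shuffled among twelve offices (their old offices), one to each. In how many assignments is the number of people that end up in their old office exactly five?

1468368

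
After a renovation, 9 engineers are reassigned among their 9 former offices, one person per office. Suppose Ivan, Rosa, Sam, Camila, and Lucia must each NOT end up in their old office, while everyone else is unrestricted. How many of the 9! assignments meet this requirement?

Inclusion-exclusion on the 5 forbidden self-matches:
Σ_{j=0}^{5} (-1)^j C(5,j)(9-j)!
= C(5,0)·9! - C(5,1)·8! + C(5,2)·7! - C(5,3)·6! + C(5,4)·5! - C(5,5)·4!
= 362880 - 201600 + 50400 - 7200 + 600 - 24
= 205056

205056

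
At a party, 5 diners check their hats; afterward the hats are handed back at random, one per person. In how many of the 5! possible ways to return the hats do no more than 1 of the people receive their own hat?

Sum C(5,i)·!(5-i) for i = 0..1:
  i=0: C(5,0)·!5 = 1·44 = 44
  i=1: C(5,1)·!4 = 5·9 = 45
Total = 89.

89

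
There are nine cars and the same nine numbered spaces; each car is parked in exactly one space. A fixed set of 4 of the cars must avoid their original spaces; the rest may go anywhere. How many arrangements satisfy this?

229080

Inclusion-exclusion on the 4 forbidden self-matches:
Σ_{j=0}^{4} (-1)^j C(4,j)(9-j)!
= C(4,0)·9! - C(4,1)·8! + C(4,2)·7! - C(4,3)·6! + C(4,4)·5!
= 362880 - 161280 + 30240 - 2880 + 120
= 229080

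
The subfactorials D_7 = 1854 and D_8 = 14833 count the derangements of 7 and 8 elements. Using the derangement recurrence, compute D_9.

133496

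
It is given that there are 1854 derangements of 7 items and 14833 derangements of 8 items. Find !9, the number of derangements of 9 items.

133496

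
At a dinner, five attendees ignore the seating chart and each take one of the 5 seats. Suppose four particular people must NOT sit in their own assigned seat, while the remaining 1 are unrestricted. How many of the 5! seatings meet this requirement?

53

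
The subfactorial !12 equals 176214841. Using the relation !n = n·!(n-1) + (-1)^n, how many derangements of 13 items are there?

2290792932

!13 = 13·176214841 - 1 = 2290792932.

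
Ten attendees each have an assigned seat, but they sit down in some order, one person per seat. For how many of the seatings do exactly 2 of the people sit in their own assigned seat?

Choose which 2 of the 10 are fixed: C(10,2) = 45.
The remaining 8 must be deranged: !8 = 14833.
Total: 45 × 14833 = 667485.

667485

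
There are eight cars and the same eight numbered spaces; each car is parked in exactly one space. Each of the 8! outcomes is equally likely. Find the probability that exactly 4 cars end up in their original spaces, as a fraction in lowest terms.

Favorable outcomes: C(8,4)·!4 = 70·9 = 630.
Total outcomes: 8! = 40320.
Probability = 630/40320 = 1/64.

1/64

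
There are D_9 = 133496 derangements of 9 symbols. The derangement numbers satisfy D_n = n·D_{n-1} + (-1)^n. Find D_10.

1334961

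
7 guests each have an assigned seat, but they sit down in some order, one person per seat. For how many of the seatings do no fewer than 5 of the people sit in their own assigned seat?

# with exactly i fixed is C(7,i)·!(7-i); sum over i=5..7:
  i=5: C(7,5)·!2 = 21·1 = 21
  i=6: C(7,6)·!1 = 7·0 = 0
  i=7: C(7,7)·!0 = 1·1 = 1
Total = 22.

22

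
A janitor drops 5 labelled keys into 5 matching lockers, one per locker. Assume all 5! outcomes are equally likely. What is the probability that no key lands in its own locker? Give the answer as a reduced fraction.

11/30

Favorable outcomes: !5 = 44.
Total outcomes: 5! = 120.
Probability = 44/120 = 11/30.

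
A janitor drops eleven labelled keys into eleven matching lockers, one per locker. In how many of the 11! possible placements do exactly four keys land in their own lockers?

Pick the 4 fixed positions: C(11,4) = 330 ways.
The other 7 form a derangement: !7 = 1854.
Total: 330 × 1854 = 611820.

611820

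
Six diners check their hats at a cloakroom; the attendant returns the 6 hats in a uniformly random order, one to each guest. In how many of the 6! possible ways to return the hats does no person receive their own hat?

Recurrence: !6 = 6·!5 + (-1)^6.
!6 = 6·44 + 1 = 265

265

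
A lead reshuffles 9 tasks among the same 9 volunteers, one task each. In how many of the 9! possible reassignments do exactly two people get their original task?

66744

Pick the 2 fixed positions: C(9,2) = 36 ways.
The remaining 7 must be deranged: !7 = 1854.
Total: 36 × 1854 = 66744.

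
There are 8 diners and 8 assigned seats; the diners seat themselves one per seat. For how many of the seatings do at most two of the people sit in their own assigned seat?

37085

# with exactly i fixed is C(8,i)·!(8-i); sum over i=0..2:
  i=0: C(8,0)·!8 = 1·14833 = 14833
  i=1: C(8,1)·!7 = 8·1854 = 14832
  i=2: C(8,2)·!6 = 28·265 = 7420
Total = 37085.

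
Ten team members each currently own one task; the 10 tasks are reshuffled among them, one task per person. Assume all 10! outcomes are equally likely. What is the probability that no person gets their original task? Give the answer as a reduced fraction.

Favorable outcomes: !10 = 1334961.
Total outcomes: 10! = 3628800.
Probability = 1334961/3628800 = 16481/44800.

16481/44800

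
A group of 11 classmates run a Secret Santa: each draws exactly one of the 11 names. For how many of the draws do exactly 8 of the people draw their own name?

330

Choose which 8 of the 11 are fixed: C(11,8) = 165.
The other 3 form a derangement: !3 = 2.
Total: 165 × 2 = 330.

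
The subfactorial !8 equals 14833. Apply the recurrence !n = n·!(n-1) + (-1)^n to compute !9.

!9 = 9·14833 - 1 = 133496.

133496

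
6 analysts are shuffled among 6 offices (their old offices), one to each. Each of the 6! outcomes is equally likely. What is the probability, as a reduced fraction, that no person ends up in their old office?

53/144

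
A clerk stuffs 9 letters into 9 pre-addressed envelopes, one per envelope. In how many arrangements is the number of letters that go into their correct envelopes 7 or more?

37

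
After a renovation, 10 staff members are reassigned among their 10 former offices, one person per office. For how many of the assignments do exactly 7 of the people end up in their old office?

Choose which 7 of the 10 are fixed: C(10,7) = 120.
The other 3 form a derangement: !3 = 2.
Total: 120 × 2 = 240.

240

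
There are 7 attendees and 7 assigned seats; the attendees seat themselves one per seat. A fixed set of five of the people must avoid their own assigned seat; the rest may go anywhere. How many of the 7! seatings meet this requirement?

Let A_j be the event that the j-th constrained one is fixed. By inclusion-exclusion over the 5 events:
Σ_{j=0}^{5} (-1)^j C(5,j)(7-j)!
= C(5,0)·7! - C(5,1)·6! + C(5,2)·5! - C(5,3)·4! + C(5,4)·3! - C(5,5)·2!
= 5040 - 3600 + 1200 - 240 + 30 - 2
= 2428

2428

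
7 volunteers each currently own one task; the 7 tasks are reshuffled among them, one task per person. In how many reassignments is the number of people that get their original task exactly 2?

924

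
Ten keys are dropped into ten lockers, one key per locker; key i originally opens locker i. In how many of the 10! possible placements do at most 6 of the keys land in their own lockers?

3628514

# with exactly i fixed is C(10,i)·!(10-i); sum over i=0..6:
  i=0: C(10,0)·!10 = 1·1334961 = 1334961
  i=1: C(10,1)·!9 = 10·133496 = 1334960
  i=2: C(10,2)·!8 = 45·14833 = 667485
  i=3: C(10,3)·!7 = 120·1854 = 222480
  i=4: C(10,4)·!6 = 210·265 = 55650
  i=5: C(10,5)·!5 = 252·44 = 11088
  i=6: C(10,6)·!4 = 210·9 = 1890
Total = 3628514.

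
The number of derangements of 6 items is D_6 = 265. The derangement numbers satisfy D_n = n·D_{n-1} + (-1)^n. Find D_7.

1854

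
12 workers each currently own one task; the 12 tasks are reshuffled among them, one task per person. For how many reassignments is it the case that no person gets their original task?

176214841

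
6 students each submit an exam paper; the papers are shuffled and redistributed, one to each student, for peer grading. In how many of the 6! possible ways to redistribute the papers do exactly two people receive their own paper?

135

Pick the 2 fixed positions: C(6,2) = 15 ways.
The remaining 4 must be deranged: !4 = 9.
Total: 15 × 9 = 135.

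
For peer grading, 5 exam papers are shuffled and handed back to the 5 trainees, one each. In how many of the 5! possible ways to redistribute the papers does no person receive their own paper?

44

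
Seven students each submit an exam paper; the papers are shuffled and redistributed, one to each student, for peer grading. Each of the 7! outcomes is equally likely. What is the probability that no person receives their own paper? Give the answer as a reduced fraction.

103/280

Favorable outcomes: !7 = 1854.
Total outcomes: 7! = 5040.
Probability = 1854/5040 = 103/280.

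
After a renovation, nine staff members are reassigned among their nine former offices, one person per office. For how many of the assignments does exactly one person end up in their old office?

Pick the single fixed position: C(9,1) = 9 ways.
The remaining 8 must be deranged: !8 = 14833.
Total: 9 × 14833 = 133497.

133497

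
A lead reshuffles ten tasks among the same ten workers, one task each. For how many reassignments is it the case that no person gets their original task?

By inclusion-exclusion, !10 = Σ (-1)^k · 10!/k! for k=0..10
= 10! - 10!/1! + 10!/2! - 10!/3! + 10!/4! - 10!/5! + 10!/6! - 10!/7! + 10!/8! - 10!/9! + 10!/10!
= 3628800 - 3628800 + 1814400 - 604800 + 151200 - 30240 + 5040 - 720 + 90 - 10 + 1
= 1334961

1334961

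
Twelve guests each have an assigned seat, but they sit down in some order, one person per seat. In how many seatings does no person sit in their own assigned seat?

176214841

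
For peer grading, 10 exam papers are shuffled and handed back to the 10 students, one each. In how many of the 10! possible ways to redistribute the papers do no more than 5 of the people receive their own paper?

3626624

Sum C(10,i)·!(10-i) for i = 0..5:
  i=0: C(10,0)·!10 = 1·1334961 = 1334961
  i=1: C(10,1)·!9 = 10·133496 = 1334960
  i=2: C(10,2)·!8 = 45·14833 = 667485
  i=3: C(10,3)·!7 = 120·1854 = 222480
  i=4: C(10,4)·!6 = 210·265 = 55650
  i=5: C(10,5)·!5 = 252·44 = 11088
Total = 3626624.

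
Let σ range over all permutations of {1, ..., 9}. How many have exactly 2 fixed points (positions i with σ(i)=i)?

66744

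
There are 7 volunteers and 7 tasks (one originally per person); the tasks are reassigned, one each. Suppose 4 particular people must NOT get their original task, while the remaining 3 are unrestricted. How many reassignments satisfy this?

2790

Inclusion-exclusion on the 4 forbidden self-matches:
Σ_{j=0}^{4} (-1)^j C(4,j)(7-j)!
= C(4,0)·7! - C(4,1)·6! + C(4,2)·5! - C(4,3)·4! + C(4,4)·3!
= 5040 - 2880 + 720 - 96 + 6
= 2790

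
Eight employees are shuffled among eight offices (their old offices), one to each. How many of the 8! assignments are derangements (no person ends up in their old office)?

Recurrence: !8 = 8·!7 + (-1)^8.
!8 = 8·1854 + 1 = 14833

14833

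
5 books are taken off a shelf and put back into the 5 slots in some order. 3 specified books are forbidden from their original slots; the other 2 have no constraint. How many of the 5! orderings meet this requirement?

64

Inclusion-exclusion on the 3 forbidden self-matches:
Σ_{j=0}^{3} (-1)^j C(3,j)(5-j)!
= C(3,0)·5! - C(3,1)·4! + C(3,2)·3! - C(3,3)·2!
= 120 - 72 + 18 - 2
= 64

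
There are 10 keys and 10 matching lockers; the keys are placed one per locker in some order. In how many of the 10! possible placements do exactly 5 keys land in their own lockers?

11088

Choose which 5 of the 10 are fixed: C(10,5) = 252.
The remaining 5 must be deranged: !5 = 44.
Total: 252 × 44 = 11088.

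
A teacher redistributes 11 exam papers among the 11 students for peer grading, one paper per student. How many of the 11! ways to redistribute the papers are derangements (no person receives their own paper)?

14684570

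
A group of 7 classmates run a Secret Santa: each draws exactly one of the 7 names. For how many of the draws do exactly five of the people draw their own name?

Pick the 5 fixed positions: C(7,5) = 21 ways.
The remaining 2 must be deranged: !2 = 1.
Total: 21 × 1 = 21.

21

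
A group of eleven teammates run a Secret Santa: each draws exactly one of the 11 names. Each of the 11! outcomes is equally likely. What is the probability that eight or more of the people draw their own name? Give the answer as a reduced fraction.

193/19958400

Favorable outcomes: Σ_{i≥8} C(11,i)·!(11-i) = 165·2 + 55·1 + 11·0 + 1·1 = 386.
Total outcomes: 11! = 39916800.
Probability = 386/39916800 = 193/19958400.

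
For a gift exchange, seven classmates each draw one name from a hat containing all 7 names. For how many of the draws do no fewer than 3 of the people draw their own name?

407

# with exactly i fixed is C(7,i)·!(7-i); sum over i=3..7:
  i=3: C(7,3)·!4 = 35·9 = 315
  i=4: C(7,4)·!3 = 35·2 = 70
  i=5: C(7,5)·!2 = 21·1 = 21
  i=6: C(7,6)·!1 = 7·0 = 0
  i=7: C(7,7)·!0 = 1·1 = 1
Total = 407.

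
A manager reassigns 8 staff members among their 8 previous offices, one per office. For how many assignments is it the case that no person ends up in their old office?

14833

!8 is the nearest integer to 8!/e.
8! = 40320, and 40320/e ≈ 14832.90, so !8 = 14833.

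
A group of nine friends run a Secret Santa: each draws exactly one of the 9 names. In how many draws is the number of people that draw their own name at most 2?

333737

# with exactly i fixed is C(9,i)·!(9-i); sum over i=0..2:
  i=0: C(9,0)·!9 = 1·133496 = 133496
  i=1: C(9,1)·!8 = 9·14833 = 133497
  i=2: C(9,2)·!7 = 36·1854 = 66744
Total = 333737.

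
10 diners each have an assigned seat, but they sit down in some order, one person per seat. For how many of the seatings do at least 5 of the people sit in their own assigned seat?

Sum C(10,i)·!(10-i) for i = 5..10:
  i=5: C(10,5)·!5 = 252·44 = 11088
  i=6: C(10,6)·!4 = 210·9 = 1890
  i=7: C(10,7)·!3 = 120·2 = 240
  i=8: C(10,8)·!2 = 45·1 = 45
  i=9: C(10,9)·!1 = 10·0 = 0
  i=10: C(10,10)·!0 = 1·1 = 1
Total = 13264.

13264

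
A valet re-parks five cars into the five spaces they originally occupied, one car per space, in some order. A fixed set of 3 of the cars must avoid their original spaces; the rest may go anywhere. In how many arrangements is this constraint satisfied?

64

Inclusion-exclusion on the 3 forbidden self-matches:
Σ_{j=0}^{3} (-1)^j C(3,j)(5-j)!
= C(3,0)·5! - C(3,1)·4! + C(3,2)·3! - C(3,3)·2!
= 120 - 72 + 18 - 2
= 64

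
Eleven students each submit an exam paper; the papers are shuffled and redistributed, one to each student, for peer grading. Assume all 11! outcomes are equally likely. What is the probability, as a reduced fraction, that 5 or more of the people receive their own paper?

73057/19958400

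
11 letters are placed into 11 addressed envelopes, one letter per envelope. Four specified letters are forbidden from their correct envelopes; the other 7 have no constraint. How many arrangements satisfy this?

27422640

Inclusion-exclusion on the 4 forbidden self-matches:
Σ_{j=0}^{4} (-1)^j C(4,j)(11-j)!
= C(4,0)·11! - C(4,1)·10! + C(4,2)·9! - C(4,3)·8! + C(4,4)·7!
= 39916800 - 14515200 + 2177280 - 161280 + 5040
= 27422640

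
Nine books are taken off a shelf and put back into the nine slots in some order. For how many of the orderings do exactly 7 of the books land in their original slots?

36

Pick the 7 fixed positions: C(9,7) = 36 ways.
The other 2 form a derangement: !2 = 1.
Total: 36 × 1 = 36.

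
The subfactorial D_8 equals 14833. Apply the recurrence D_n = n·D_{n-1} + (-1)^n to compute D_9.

133496

D_9 = 9·14833 - 1 = 133496.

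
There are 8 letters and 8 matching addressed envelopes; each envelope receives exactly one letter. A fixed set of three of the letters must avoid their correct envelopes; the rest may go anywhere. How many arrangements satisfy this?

27240

Let A_j be the event that the j-th constrained one is fixed. By inclusion-exclusion over the 3 events:
Σ_{j=0}^{3} (-1)^j C(3,j)(8-j)!
= C(3,0)·8! - C(3,1)·7! + C(3,2)·6! - C(3,3)·5!
= 40320 - 15120 + 2160 - 120
= 27240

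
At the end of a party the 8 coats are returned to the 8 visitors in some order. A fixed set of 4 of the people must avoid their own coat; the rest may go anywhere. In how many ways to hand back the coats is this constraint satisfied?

Let A_j be the event that the j-th constrained one is fixed. By inclusion-exclusion over the 4 events:
Σ_{j=0}^{4} (-1)^j C(4,j)(8-j)!
= C(4,0)·8! - C(4,1)·7! + C(4,2)·6! - C(4,3)·5! + C(4,4)·4!
= 40320 - 20160 + 4320 - 480 + 24
= 24024

24024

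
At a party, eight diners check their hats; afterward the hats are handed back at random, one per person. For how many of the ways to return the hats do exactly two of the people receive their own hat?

7420

Choose which 2 of the 8 are fixed: C(8,2) = 28.
The remaining 6 must be deranged: !6 = 265.
Total: 28 × 265 = 7420.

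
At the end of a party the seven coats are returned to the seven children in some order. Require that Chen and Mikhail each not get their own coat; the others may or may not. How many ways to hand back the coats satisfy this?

3720

Let A_j be the event that the j-th constrained one is fixed. By inclusion-exclusion over the 2 events:
Σ_{j=0}^{2} (-1)^j C(2,j)(7-j)!
= C(2,0)·7! - C(2,1)·6! + C(2,2)·5!
= 5040 - 1440 + 120
= 3720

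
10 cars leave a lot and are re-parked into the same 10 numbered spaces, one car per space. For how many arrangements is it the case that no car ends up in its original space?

1334961

Recurrence: !10 = 9·(!9 + !8).
!10 = 9·(133496 + 14833) = 9·148329 = 1334961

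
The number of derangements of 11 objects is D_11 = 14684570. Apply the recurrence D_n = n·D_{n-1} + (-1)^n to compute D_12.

176214841

D_12 = 12·14684570 + 1 = 176214841.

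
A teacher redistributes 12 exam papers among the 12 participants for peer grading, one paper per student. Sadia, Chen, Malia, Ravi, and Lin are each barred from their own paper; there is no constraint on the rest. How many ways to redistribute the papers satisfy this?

312273360

Let A_j be the event that the j-th constrained one is fixed. By inclusion-exclusion over the 5 events:
Σ_{j=0}^{5} (-1)^j C(5,j)(12-j)!
= C(5,0)·12! - C(5,1)·11! + C(5,2)·10! - C(5,3)·9! + C(5,4)·8! - C(5,5)·7!
= 479001600 - 199584000 + 36288000 - 3628800 + 201600 - 5040
= 312273360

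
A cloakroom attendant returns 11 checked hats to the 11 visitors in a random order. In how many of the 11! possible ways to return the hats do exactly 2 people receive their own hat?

Choose which 2 of the 11 are fixed: C(11,2) = 55.
The remaining 9 must be deranged: !9 = 133496.
Total: 55 × 133496 = 7342280.

7342280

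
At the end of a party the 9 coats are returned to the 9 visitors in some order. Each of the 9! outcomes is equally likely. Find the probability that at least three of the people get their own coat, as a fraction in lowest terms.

29143/362880

Favorable outcomes: Σ_{i≥3} C(9,i)·!(9-i) = 84·265 + 126·44 + 126·9 + 84·2 + 36·1 + 9·0 + 1·1 = 29143.
Total outcomes: 9! = 362880.
Probability = 29143/362880 = 29143/362880.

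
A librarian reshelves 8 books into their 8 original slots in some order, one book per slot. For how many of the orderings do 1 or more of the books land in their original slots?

25487

# with exactly i fixed is C(8,i)·!(8-i); sum over i=1..8:
  i=1: C(8,1)·!7 = 8·1854 = 14832
  i=2: C(8,2)·!6 = 28·265 = 7420
  i=3: C(8,3)·!5 = 56·44 = 2464
  i=4: C(8,4)·!4 = 70·9 = 630
  i=5: C(8,5)·!3 = 56·2 = 112
  i=6: C(8,6)·!2 = 28·1 = 28
  i=7: C(8,7)·!1 = 8·0 = 0
  i=8: C(8,8)·!0 = 1·1 = 1
Total = 25487.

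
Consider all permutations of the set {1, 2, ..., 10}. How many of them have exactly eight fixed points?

Choose which 8 of the 10 are fixed: C(10,8) = 45.
The remaining 2 must be deranged: !2 = 1.
Total: 45 × 1 = 45.

45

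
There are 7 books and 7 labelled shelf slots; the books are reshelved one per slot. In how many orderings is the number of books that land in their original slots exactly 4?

70

Pick the 4 fixed positions: C(7,4) = 35 ways.
The other 3 form a derangement: !3 = 2.
Total: 35 × 2 = 70.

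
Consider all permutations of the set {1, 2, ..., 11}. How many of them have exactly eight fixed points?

330

Choose which 8 of the 11 are fixed: C(11,8) = 165.
The remaining 3 must be deranged: !3 = 2.
Total: 165 × 2 = 330.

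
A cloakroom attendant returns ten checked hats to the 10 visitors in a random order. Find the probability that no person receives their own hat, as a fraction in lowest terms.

Favorable outcomes: !10 = 1334961.
Total outcomes: 10! = 3628800.
Probability = 1334961/3628800 = 16481/44800.

16481/44800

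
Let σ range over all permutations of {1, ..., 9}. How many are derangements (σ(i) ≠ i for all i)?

133496

!9 = 9! · Σ_{k=0}^{9} (-1)^k/k!
= 9! - 9!/1! + 9!/2! - 9!/3! + 9!/4! - 9!/5! + 9!/6! - 9!/7! + 9!/8! - 9!/9!
= 362880 - 362880 + 181440 - 60480 + 15120 - 3024 + 504 - 72 + 9 - 1
= 133496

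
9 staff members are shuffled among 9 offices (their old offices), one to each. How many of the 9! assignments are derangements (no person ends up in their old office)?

133496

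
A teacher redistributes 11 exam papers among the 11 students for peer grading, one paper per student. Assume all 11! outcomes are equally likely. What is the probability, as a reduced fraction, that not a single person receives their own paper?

1468457/3991680

Favorable outcomes: !11 = 14684570.
Total outcomes: 11! = 39916800.
Probability = 14684570/39916800 = 1468457/3991680.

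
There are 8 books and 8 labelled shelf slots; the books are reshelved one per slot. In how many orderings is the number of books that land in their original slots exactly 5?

Pick the 5 fixed positions: C(8,5) = 56 ways.
The other 3 form a derangement: !3 = 2.
Total: 56 × 2 = 112.

112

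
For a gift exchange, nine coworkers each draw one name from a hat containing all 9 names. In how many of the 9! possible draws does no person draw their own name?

!9 is the nearest integer to 9!/e.
9! = 362880, and 362880/e ≈ 133496.09, so !9 = 133496.

133496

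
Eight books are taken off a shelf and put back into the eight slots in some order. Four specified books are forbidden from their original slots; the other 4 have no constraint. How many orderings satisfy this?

Let A_j be the event that the j-th constrained one is fixed. By inclusion-exclusion over the 4 events:
Σ_{j=0}^{4} (-1)^j C(4,j)(8-j)!
= C(4,0)·8! - C(4,1)·7! + C(4,2)·6! - C(4,3)·5! + C(4,4)·4!
= 40320 - 20160 + 4320 - 480 + 24
= 24024

24024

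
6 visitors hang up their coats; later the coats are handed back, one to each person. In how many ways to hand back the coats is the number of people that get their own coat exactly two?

135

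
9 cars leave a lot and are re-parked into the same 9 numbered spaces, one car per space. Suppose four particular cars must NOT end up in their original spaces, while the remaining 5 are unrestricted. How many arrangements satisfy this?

229080

Inclusion-exclusion on the 4 forbidden self-matches:
Σ_{j=0}^{4} (-1)^j C(4,j)(9-j)!
= C(4,0)·9! - C(4,1)·8! + C(4,2)·7! - C(4,3)·6! + C(4,4)·5!
= 362880 - 161280 + 30240 - 2880 + 120
= 229080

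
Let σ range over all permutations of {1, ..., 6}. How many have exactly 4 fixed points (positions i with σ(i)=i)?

15

Choose which 4 of the 6 are fixed: C(6,4) = 15.
The other 2 form a derangement: !2 = 1.
Total: 15 × 1 = 15.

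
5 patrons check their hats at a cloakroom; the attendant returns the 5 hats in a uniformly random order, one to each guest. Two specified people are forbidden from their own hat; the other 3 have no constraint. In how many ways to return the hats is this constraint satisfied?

78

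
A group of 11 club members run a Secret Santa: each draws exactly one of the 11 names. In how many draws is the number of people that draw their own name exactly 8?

330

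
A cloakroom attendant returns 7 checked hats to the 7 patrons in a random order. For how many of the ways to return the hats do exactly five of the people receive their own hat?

21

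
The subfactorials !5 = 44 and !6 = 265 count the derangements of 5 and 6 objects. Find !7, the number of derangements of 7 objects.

1854

!7 = (7-1)·(!6 + !5) = 6·(265 + 44) = 6·309 = 1854.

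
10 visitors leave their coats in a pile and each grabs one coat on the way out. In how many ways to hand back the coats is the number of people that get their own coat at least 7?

# with exactly i fixed is C(10,i)·!(10-i); sum over i=7..10:
  i=7: C(10,7)·!3 = 120·2 = 240
  i=8: C(10,8)·!2 = 45·1 = 45
  i=9: C(10,9)·!1 = 10·0 = 0
  i=10: C(10,10)·!0 = 1·1 = 1
Total = 286.

286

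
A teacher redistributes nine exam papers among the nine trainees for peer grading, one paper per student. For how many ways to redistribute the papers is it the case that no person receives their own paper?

133496

Recurrence: !9 = 8·(!8 + !7).
!9 = 8·(14833 + 1854) = 8·16687 = 133496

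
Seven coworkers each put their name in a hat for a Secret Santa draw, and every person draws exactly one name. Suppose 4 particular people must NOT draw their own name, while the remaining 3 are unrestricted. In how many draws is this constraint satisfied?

Let A_j be the event that the j-th constrained one is fixed. By inclusion-exclusion over the 4 events:
Σ_{j=0}^{4} (-1)^j C(4,j)(7-j)!
= C(4,0)·7! - C(4,1)·6! + C(4,2)·5! - C(4,3)·4! + C(4,4)·3!
= 5040 - 2880 + 720 - 96 + 6
= 2790

2790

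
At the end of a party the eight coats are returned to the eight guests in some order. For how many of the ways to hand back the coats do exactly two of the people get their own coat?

7420

Choose which 2 of the 8 are fixed: C(8,2) = 28.
The other 6 form a derangement: !6 = 265.
Total: 28 × 265 = 7420.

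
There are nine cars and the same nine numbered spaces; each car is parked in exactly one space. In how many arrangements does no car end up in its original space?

133496

!9 is the nearest integer to 9!/e.
9! = 362880, and 362880/e ≈ 133496.09, so !9 = 133496.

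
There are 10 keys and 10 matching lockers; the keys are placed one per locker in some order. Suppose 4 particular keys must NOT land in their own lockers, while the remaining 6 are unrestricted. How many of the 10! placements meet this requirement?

2399760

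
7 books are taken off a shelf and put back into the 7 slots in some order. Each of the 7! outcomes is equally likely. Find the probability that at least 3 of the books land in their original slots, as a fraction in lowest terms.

407/5040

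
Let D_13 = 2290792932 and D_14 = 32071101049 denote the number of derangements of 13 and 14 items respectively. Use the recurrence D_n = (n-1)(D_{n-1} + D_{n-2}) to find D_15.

481066515734

D_15 = (15-1)·(D_14 + D_13) = 14·(32071101049 + 2290792932) = 14·34361893981 = 481066515734.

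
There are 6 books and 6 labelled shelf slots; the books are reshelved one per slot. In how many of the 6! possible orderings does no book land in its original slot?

The number of derangements of 6 is !6 = Σ_{k=0}^{6} (-1)^k·6!/k!
= 6! - 6!/1! + 6!/2! - 6!/3! + 6!/4! - 6!/5! + 6!/6!
= 720 - 720 + 360 - 120 + 30 - 6 + 1
= 265

265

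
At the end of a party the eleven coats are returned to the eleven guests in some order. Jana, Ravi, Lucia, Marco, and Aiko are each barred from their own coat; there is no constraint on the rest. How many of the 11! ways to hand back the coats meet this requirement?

Inclusion-exclusion on the 5 forbidden self-matches:
Σ_{j=0}^{5} (-1)^j C(5,j)(11-j)!
= C(5,0)·11! - C(5,1)·10! + C(5,2)·9! - C(5,3)·8! + C(5,4)·7! - C(5,5)·6!
= 39916800 - 18144000 + 3628800 - 403200 + 25200 - 720
= 25022880

25022880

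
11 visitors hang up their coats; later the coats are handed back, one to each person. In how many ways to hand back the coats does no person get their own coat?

!11 = 11! · Σ_{k=0}^{11} (-1)^k/k!
= 11! - 11!/1! + 11!/2! - 11!/3! + 11!/4! - 11!/5! + 11!/6! - 11!/7! + 11!/8! - 11!/9! + 11!/10! - 11!/11!
= 39916800 - 39916800 + 19958400 - 6652800 + 1663200 - 332640 + 55440 - 7920 + 990 - 110 + 11 - 1
= 14684570

14684570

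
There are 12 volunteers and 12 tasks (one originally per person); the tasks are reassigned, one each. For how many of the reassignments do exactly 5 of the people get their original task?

Choose which 5 of the 12 are fixed: C(12,5) = 792.
The other 7 form a derangement: !7 = 1854.
Total: 792 × 1854 = 1468368.

1468368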